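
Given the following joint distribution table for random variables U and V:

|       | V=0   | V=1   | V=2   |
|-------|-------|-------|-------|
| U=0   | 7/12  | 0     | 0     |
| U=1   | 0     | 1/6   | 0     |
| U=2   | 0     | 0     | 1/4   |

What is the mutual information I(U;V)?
Marginal P(U) (row sums):
  P(U=0) = 7/12 + 0 + 0 = 7/12
  P(U=1) = 0 + 1/6 + 0 = 1/6
  P(U=2) = 0 + 0 + 1/4 = 1/4
Marginal P(V) (column sums):
  P(V=0) = 7/12 + 0 + 0 = 7/12
  P(V=1) = 0 + 1/6 + 0 = 1/6
  P(V=2) = 0 + 0 + 1/4 = 1/4

H(U) = -[(7/12)·log₂(7/12) + (1/6)·log₂(1/6) + (1/4)·log₂(1/4)]
  = 0.4536 + 0.4308 + 0.5000
  = 1.3844 bits
H(V) = -[(7/12)·log₂(7/12) + (1/6)·log₂(1/6) + (1/4)·log₂(1/4)]
  = 0.4536 + 0.4308 + 0.5000
  = 1.3844 bits
H(U,V) = -[(7/12)·log₂(7/12) + (1/6)·log₂(1/6) + (1/4)·log₂(1/4)]
  = 0.4536 + 0.4308 + 0.5000
  = 1.3844 bits

I(U;V) = H(U) + H(V) - H(U,V)
  = 1.3844 + 1.3844 - 1.3844
  = 1.3844 bits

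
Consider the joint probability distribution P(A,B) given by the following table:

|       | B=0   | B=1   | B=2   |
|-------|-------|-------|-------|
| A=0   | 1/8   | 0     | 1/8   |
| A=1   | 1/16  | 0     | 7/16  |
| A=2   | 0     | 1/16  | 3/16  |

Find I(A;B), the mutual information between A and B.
Marginal P(A) (row sums):
  P(A=0) = 1/8 + 0 + 1/8 = 1/4
  P(A=1) = 1/16 + 0 + 7/16 = 1/2
  P(A=2) = 0 + 1/16 + 3/16 = 1/4
Marginal P(B) (column sums):
  P(B=0) = 1/8 + 1/16 + 0 = 3/16
  P(B=1) = 0 + 0 + 1/16 = 1/16
  P(B=2) = 1/8 + 7/16 + 3/16 = 3/4

H(A) = -[(1/4)·log₂(1/4) + (1/2)·log₂(1/2) + (1/4)·log₂(1/4)]
  = 0.5000 + 0.5000 + 0.5000
  = 1.5000 bits
H(B) = -[(3/16)·log₂(3/16) + (1/16)·log₂(1/16) + (3/4)·log₂(3/4)]
  = 0.4528 + 0.2500 + 0.3113
  = 1.0141 bits
H(A,B) = -[(1/8)·log₂(1/8) + (1/8)·log₂(1/8) + (1/16)·log₂(1/16) + (7/16)·log₂(7/16) + (1/16)·log₂(1/16) + (3/16)·log₂(3/16)]
  = 0.3750 + 0.3750 + 0.2500 + 0.5218 + 0.2500 + 0.4528
  = 2.2246 bits

I(A;B) = H(A) + H(B) - H(A,B)
  = 1.5000 + 1.0141 - 2.2246
  = 0.2895 bits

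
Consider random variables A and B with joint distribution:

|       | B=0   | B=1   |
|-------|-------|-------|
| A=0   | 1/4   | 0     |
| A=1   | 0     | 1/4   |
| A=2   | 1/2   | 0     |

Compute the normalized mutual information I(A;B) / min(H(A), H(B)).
Marginal P(A) (row sums):
  P(A=0) = 1/4 + 0 = 1/4
  P(A=1) = 0 + 1/4 = 1/4
  P(A=2) = 1/2 + 0 = 1/2
Marginal P(B) (column sums):
  P(B=0) = 1/4 + 0 + 1/2 = 3/4
  P(B=1) = 0 + 1/4 + 0 = 1/4

H(A) = -[(1/4)·log₂(1/4) + (1/4)·log₂(1/4) + (1/2)·log₂(1/2)]
  = 0.5000 + 0.5000 + 0.5000
  = 1.5000 bits
H(B) = -[(3/4)·log₂(3/4) + (1/4)·log₂(1/4)]
  = 0.3113 + 0.5000
  = 0.8113 bits
H(A,B) = -[(1/4)·log₂(1/4) + (1/4)·log₂(1/4) + (1/2)·log₂(1/2)]
  = 0.5000 + 0.5000 + 0.5000
  = 1.5000 bits

I(A;B) = H(A) + H(B) - H(A,B)
  = 1.5000 + 0.8113 - 1.5000
  = 0.8113 bits

min(H(A), H(B)) = min(1.5000, 0.8113) = 0.8113 bits
Normalized MI = 0.8113 / 0.8113 = 1.0000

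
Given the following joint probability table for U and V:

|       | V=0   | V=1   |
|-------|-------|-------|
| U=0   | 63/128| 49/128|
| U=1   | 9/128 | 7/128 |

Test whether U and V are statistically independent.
Marginal P(U) (row sums):
  P(U=0) = 63/128 + 49/128 = 7/8
  P(U=1) = 9/128 + 7/128 = 1/8
Marginal P(V) (column sums):
  P(V=0) = 63/128 + 9/128 = 9/16
  P(V=1) = 49/128 + 7/128 = 7/16

U and V are independent iff P(U=i,V=j) = P(U=i)·P(V=j) for every cell.
  P(U=0)·P(V=0) = 7/8 × 9/16 = 63/128 = P(U=0,V=0) ✓
  P(U=0)·P(V=1) = 7/8 × 7/16 = 49/128 = P(U=0,V=1) ✓
  P(U=1)·P(V=0) = 1/8 × 9/16 = 9/128 = P(U=1,V=0) ✓
  P(U=1)·P(V=1) = 1/8 × 7/16 = 7/128 = P(U=1,V=1) ✓

Yes, U and V are independent: every cell factors, so I(U;V) = 0 bits.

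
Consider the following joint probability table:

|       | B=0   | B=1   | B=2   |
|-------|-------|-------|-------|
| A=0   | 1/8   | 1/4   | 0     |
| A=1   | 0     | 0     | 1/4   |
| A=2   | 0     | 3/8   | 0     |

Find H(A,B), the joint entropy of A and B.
H(A,B) = -Σ P(A,B) log₂ P(A,B), summed over the non-zero cells:
H(A,B) = -[(1/8)·log₂(1/8) + (1/4)·log₂(1/4) + (1/4)·log₂(1/4) + (3/8)·log₂(3/8)]
  = 0.3750 + 0.5000 + 0.5000 + 0.5306
  = 1.9056 bits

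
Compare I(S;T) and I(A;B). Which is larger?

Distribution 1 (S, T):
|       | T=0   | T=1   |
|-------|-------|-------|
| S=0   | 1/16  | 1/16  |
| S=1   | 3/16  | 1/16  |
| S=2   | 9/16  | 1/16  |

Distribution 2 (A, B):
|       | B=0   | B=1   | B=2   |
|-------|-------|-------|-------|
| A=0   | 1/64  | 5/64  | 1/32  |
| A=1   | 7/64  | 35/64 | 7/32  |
Distribution 1 (S, T):
Marginal P(S) (row sums):
  P(S=0) = 1/16 + 1/16 = 1/8
  P(S=1) = 3/16 + 1/16 = 1/4
  P(S=2) = 9/16 + 1/16 = 5/8
Marginal P(T) (column sums):
  P(T=0) = 1/16 + 3/16 + 9/16 = 13/16
  P(T=1) = 1/16 + 1/16 + 1/16 = 3/16

H(S) = -[(1/8)·log₂(1/8) + (1/4)·log₂(1/4) + (5/8)·log₂(5/8)]
  = 0.3750 + 0.5000 + 0.4238
  = 1.2988 bits
H(T) = -[(13/16)·log₂(13/16) + (3/16)·log₂(3/16)]
  = 0.2434 + 0.4528
  = 0.6962 bits
H(S,T) = -[(1/16)·log₂(1/16) + (1/16)·log₂(1/16) + (3/16)·log₂(3/16) + (1/16)·log₂(1/16) + (9/16)·log₂(9/16) + (1/16)·log₂(1/16)]
  = 0.2500 + 0.2500 + 0.4528 + 0.2500 + 0.4669 + 0.2500
  = 1.9197 bits

I(S;T) = H(S) + H(T) - H(S,T)
  = 1.2988 + 0.6962 - 1.9197
  = 0.0753 bits

Distribution 2 (A, B):
Marginal P(A) (row sums):
  P(A=0) = 1/64 + 5/64 + 1/32 = 1/8
  P(A=1) = 7/64 + 35/64 + 7/32 = 7/8
Marginal P(B) (column sums):
  P(B=0) = 1/64 + 7/64 = 1/8
  P(B=1) = 5/64 + 35/64 = 5/8
  P(B=2) = 1/32 + 7/32 = 1/4

H(A) = -[(1/8)·log₂(1/8) + (7/8)·log₂(7/8)]
  = 0.3750 + 0.1686
  = 0.5436 bits
H(B) = -[(1/8)·log₂(1/8) + (5/8)·log₂(5/8) + (1/4)·log₂(1/4)]
  = 0.3750 + 0.4238 + 0.5000
  = 1.2988 bits
H(A,B) = -[(1/64)·log₂(1/64) + (5/64)·log₂(5/64) + (1/32)·log₂(1/32) + (7/64)·log₂(7/64) + (35/64)·log₂(35/64) + (7/32)·log₂(7/32)]
  = 0.0938 + 0.2873 + 0.1563 + 0.3492 + 0.4762 + 0.4796
  = 1.8424 bits

I(A;B) = H(A) + H(B) - H(A,B)
  = 0.5436 + 1.2988 - 1.8424
  = 0.0000 bits

I(S;T) = 0.0753 bits > I(A;B) = 0.0000 bits, so (S, T) has the higher mutual information (stronger dependence).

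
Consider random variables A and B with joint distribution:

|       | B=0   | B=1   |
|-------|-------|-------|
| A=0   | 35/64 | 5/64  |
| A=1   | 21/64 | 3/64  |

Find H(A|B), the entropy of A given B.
Marginal P(B) (column sums):
  P(B=0) = 35/64 + 21/64 = 7/8
  P(B=1) = 5/64 + 3/64 = 1/8

H(A|B) = -Σ P(A,B)·log₂ P(A|B), where P(A|B) = P(A,B) / P(B)
  (A=0,B=0): P(A|B) = (35/64)/(7/8) = 5/8;  -(35/64)·log₂(5/8) = 0.3708
  (A=0,B=1): P(A|B) = (5/64)/(1/8) = 5/8;  -(5/64)·log₂(5/8) = 0.0530
  (A=1,B=0): P(A|B) = (21/64)/(7/8) = 3/8;  -(21/64)·log₂(3/8) = 0.4643
  (A=1,B=1): P(A|B) = (3/64)/(1/8) = 3/8;  -(3/64)·log₂(3/8) = 0.0663
H(A|B) = 0.3708 + 0.0530 + 0.4643 + 0.0663
  = 0.9544 bits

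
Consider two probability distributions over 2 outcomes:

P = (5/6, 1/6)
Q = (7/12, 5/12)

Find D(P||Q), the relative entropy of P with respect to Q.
D(P||Q) = Σ P(i) log₂(P(i)/Q(i))
  i=0: (5/6) × log₂((5/6)/(7/12)) = (5/6) × log₂(10/7) = 0.4288
  i=1: (1/6) × log₂((1/6)/(5/12)) = (1/6) × log₂(2/5) = -0.2203
D(P||Q) = 0.4288 - 0.2203
  = 0.2085 bits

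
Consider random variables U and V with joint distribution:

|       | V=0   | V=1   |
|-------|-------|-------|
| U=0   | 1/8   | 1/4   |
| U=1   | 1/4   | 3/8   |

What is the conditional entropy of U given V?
Marginal P(V) (column sums):
  P(V=0) = 1/8 + 1/4 = 3/8
  P(V=1) = 1/4 + 3/8 = 5/8

H(U|V) = -Σ P(U,V)·log₂ P(U|V), where P(U|V) = P(U,V) / P(V)
  (U=0,V=0): P(U|V) = (1/8)/(3/8) = 1/3;  -(1/8)·log₂(1/3) = 0.1981
  (U=0,V=1): P(U|V) = (1/4)/(5/8) = 2/5;  -(1/4)·log₂(2/5) = 0.3305
  (U=1,V=0): P(U|V) = (1/4)/(3/8) = 2/3;  -(1/4)·log₂(2/3) = 0.1462
  (U=1,V=1): P(U|V) = (3/8)/(5/8) = 3/5;  -(3/8)·log₂(3/5) = 0.2764
H(U|V) = 0.1981 + 0.3305 + 0.1462 + 0.2764
  = 0.9512 bits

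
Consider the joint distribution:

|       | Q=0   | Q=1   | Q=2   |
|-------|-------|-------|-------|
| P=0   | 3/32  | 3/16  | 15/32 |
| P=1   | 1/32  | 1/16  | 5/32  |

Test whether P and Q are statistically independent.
Marginal P(P) (row sums):
  P(P=0) = 3/32 + 3/16 + 15/32 = 3/4
  P(P=1) = 1/32 + 1/16 + 5/32 = 1/4
Marginal P(Q) (column sums):
  P(Q=0) = 3/32 + 1/32 = 1/8
  P(Q=1) = 3/16 + 1/16 = 1/4
  P(Q=2) = 15/32 + 5/32 = 5/8

P and Q are independent iff P(P=i,Q=j) = P(P=i)·P(Q=j) for every cell.
  P(P=0)·P(Q=0) = 3/4 × 1/8 = 3/32 = P(P=0,Q=0) ✓
  P(P=0)·P(Q=1) = 3/4 × 1/4 = 3/16 = P(P=0,Q=1) ✓
  P(P=0)·P(Q=2) = 3/4 × 5/8 = 15/32 = P(P=0,Q=2) ✓
  P(P=1)·P(Q=0) = 1/4 × 1/8 = 1/32 = P(P=1,Q=0) ✓
  P(P=1)·P(Q=1) = 1/4 × 1/4 = 1/16 = P(P=1,Q=1) ✓
  P(P=1)·P(Q=2) = 1/4 × 5/8 = 5/32 = P(P=1,Q=2) ✓

Yes, P and Q are independent: every cell factors, so I(P;Q) = 0 bits.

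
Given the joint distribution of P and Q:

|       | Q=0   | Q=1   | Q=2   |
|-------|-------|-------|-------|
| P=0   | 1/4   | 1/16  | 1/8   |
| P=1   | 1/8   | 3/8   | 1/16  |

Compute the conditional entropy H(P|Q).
Marginal P(Q) (column sums):
  P(Q=0) = 1/4 + 1/8 = 3/8
  P(Q=1) = 1/16 + 3/8 = 7/16
  P(Q=2) = 1/8 + 1/16 = 3/16

H(P|Q) = -Σ P(P,Q)·log₂ P(P|Q), where P(P|Q) = P(P,Q) / P(Q)
  (P=0,Q=0): P(P|Q) = (1/4)/(3/8) = 2/3;  -(1/4)·log₂(2/3) = 0.1462
  (P=0,Q=1): P(P|Q) = (1/16)/(7/16) = 1/7;  -(1/16)·log₂(1/7) = 0.1755
  (P=0,Q=2): P(P|Q) = (1/8)/(3/16) = 2/3;  -(1/8)·log₂(2/3) = 0.0731
  (P=1,Q=0): P(P|Q) = (1/8)/(3/8) = 1/3;  -(1/8)·log₂(1/3) = 0.1981
  (P=1,Q=1): P(P|Q) = (3/8)/(7/16) = 6/7;  -(3/8)·log₂(6/7) = 0.0834
  (P=1,Q=2): P(P|Q) = (1/16)/(3/16) = 1/3;  -(1/16)·log₂(1/3) = 0.0991
H(P|Q) = 0.1462 + 0.1755 + 0.0731 + 0.1981 + 0.0834 + 0.0991
  = 0.7754 bits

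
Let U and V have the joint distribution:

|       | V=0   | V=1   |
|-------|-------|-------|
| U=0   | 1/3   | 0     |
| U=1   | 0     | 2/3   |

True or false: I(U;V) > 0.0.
Marginal P(U) (row sums):
  P(U=0) = 1/3 + 0 = 1/3
  P(U=1) = 0 + 2/3 = 2/3
Marginal P(V) (column sums):
  P(V=0) = 1/3 + 0 = 1/3
  P(V=1) = 0 + 2/3 = 2/3

H(U) = -[(1/3)·log₂(1/3) + (2/3)·log₂(2/3)]
  = 0.5283 + 0.3900
  = 0.9183 bits
H(V) = -[(1/3)·log₂(1/3) + (2/3)·log₂(2/3)]
  = 0.5283 + 0.3900
  = 0.9183 bits
H(U,V) = -[(1/3)·log₂(1/3) + (2/3)·log₂(2/3)]
  = 0.5283 + 0.3900
  = 0.9183 bits

I(U;V) = H(U) + H(V) - H(U,V)
  = 0.9183 + 0.9183 - 0.9183
  = 0.9183 bits

True. I(U;V) = 0.9183 bits, which is > 0.0 bits.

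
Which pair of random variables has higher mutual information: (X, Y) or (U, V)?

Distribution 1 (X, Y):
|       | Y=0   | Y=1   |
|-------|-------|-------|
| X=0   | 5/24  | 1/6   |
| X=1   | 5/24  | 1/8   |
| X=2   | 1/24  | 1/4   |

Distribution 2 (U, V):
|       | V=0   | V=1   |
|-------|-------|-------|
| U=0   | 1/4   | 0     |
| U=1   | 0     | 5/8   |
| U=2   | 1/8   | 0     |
Distribution 1 (X, Y):
Marginal P(X) (row sums):
  P(X=0) = 5/24 + 1/6 = 3/8
  P(X=1) = 5/24 + 1/8 = 1/3
  P(X=2) = 1/24 + 1/4 = 7/24
Marginal P(Y) (column sums):
  P(Y=0) = 5/24 + 5/24 + 1/24 = 11/24
  P(Y=1) = 1/6 + 1/8 + 1/4 = 13/24

H(X) = -[(3/8)·log₂(3/8) + (1/3)·log₂(1/3) + (7/24)·log₂(7/24)]
  = 0.5306 + 0.5283 + 0.5185
  = 1.5774 bits
H(Y) = -[(11/24)·log₂(11/24) + (13/24)·log₂(13/24)]
  = 0.5159 + 0.4791
  = 0.9950 bits
H(X,Y) = -[(5/24)·log₂(5/24) + (1/6)·log₂(1/6) + (5/24)·log₂(5/24) + (1/8)·log₂(1/8) + (1/24)·log₂(1/24) + (1/4)·log₂(1/4)]
  = 0.4715 + 0.4308 + 0.4715 + 0.3750 + 0.1910 + 0.5000
  = 2.4398 bits

I(X;Y) = H(X) + H(Y) - H(X,Y)
  = 1.5774 + 0.9950 - 2.4398
  = 0.1326 bits

Distribution 2 (U, V):
Marginal P(U) (row sums):
  P(U=0) = 1/4 + 0 = 1/4
  P(U=1) = 0 + 5/8 = 5/8
  P(U=2) = 1/8 + 0 = 1/8
Marginal P(V) (column sums):
  P(V=0) = 1/4 + 0 + 1/8 = 3/8
  P(V=1) = 0 + 5/8 + 0 = 5/8

H(U) = -[(1/4)·log₂(1/4) + (5/8)·log₂(5/8) + (1/8)·log₂(1/8)]
  = 0.5000 + 0.4238 + 0.3750
  = 1.2988 bits
H(V) = -[(3/8)·log₂(3/8) + (5/8)·log₂(5/8)]
  = 0.5306 + 0.4238
  = 0.9544 bits
H(U,V) = -[(1/4)·log₂(1/4) + (5/8)·log₂(5/8) + (1/8)·log₂(1/8)]
  = 0.5000 + 0.4238 + 0.3750
  = 1.2988 bits

I(U;V) = H(U) + H(V) - H(U,V)
  = 1.2988 + 0.9544 - 1.2988
  = 0.9544 bits

I(U;V) = 0.9544 bits > I(X;Y) = 0.1326 bits, so (U, V) has the higher mutual information (stronger dependence).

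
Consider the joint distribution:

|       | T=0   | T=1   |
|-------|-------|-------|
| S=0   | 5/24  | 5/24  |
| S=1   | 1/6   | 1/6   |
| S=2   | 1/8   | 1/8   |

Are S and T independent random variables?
Marginal P(S) (row sums):
  P(S=0) = 5/24 + 5/24 = 5/12
  P(S=1) = 1/6 + 1/6 = 1/3
  P(S=2) = 1/8 + 1/8 = 1/4
Marginal P(T) (column sums):
  P(T=0) = 5/24 + 1/6 + 1/8 = 1/2
  P(T=1) = 5/24 + 1/6 + 1/8 = 1/2

S and T are independent iff P(S=i,T=j) = P(S=i)·P(T=j) for every cell.
  P(S=0)·P(T=0) = 5/12 × 1/2 = 5/24 = P(S=0,T=0) ✓
  P(S=0)·P(T=1) = 5/12 × 1/2 = 5/24 = P(S=0,T=1) ✓
  P(S=1)·P(T=0) = 1/3 × 1/2 = 1/6 = P(S=1,T=0) ✓
  P(S=1)·P(T=1) = 1/3 × 1/2 = 1/6 = P(S=1,T=1) ✓
  P(S=2)·P(T=0) = 1/4 × 1/2 = 1/8 = P(S=2,T=0) ✓
  P(S=2)·P(T=1) = 1/4 × 1/2 = 1/8 = P(S=2,T=1) ✓

Yes, S and T are independent: every cell factors, so I(S;T) = 0 bits.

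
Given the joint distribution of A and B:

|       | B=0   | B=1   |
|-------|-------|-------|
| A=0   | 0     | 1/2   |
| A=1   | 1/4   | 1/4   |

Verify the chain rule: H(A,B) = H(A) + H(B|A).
Left side:
H(A,B) = -[(1/2)·log₂(1/2) + (1/4)·log₂(1/4) + (1/4)·log₂(1/4)]
  = 0.5000 + 0.5000 + 0.5000
  = 1.5000 bits

Right side:
Marginal P(A) (row sums):
  P(A=0) = 0 + 1/2 = 1/2
  P(A=1) = 1/4 + 1/4 = 1/2
H(A) = -[(1/2)·log₂(1/2) + (1/2)·log₂(1/2)]
  = 0.5000 + 0.5000
  = 1.0000 bits
H(B|A) = -Σ P(A,B)·log₂ P(B|A), where P(B|A) = P(A,B) / P(A)
  (cells with P(A,B) = 0 contribute 0)
  (A=0,B=1): P(B|A) = (1/2)/(1/2) = 1;  -(1/2)·log₂(1) = 0.0000
  (A=1,B=0): P(B|A) = (1/4)/(1/2) = 1/2;  -(1/4)·log₂(1/2) = 0.2500
  (A=1,B=1): P(B|A) = (1/4)/(1/2) = 1/2;  -(1/4)·log₂(1/2) = 0.2500
H(B|A) = 0.0000 + 0.2500 + 0.2500
  = 0.5000 bits
H(A) + H(B|A) = 1.0000 + 0.5000 = 1.5000 bits

Both sides equal 1.5000 bits, so the chain rule holds ✓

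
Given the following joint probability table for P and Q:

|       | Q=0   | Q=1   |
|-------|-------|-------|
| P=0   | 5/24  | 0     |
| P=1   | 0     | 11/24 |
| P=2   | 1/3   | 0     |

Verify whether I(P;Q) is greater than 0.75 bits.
Marginal P(P) (row sums):
  P(P=0) = 5/24 + 0 = 5/24
  P(P=1) = 0 + 11/24 = 11/24
  P(P=2) = 1/3 + 0 = 1/3
Marginal P(Q) (column sums):
  P(Q=0) = 5/24 + 0 + 1/3 = 13/24
  P(Q=1) = 0 + 11/24 + 0 = 11/24

H(P) = -[(5/24)·log₂(5/24) + (11/24)·log₂(11/24) + (1/3)·log₂(1/3)]
  = 0.4715 + 0.5159 + 0.5283
  = 1.5157 bits
H(Q) = -[(13/24)·log₂(13/24) + (11/24)·log₂(11/24)]
  = 0.4791 + 0.5159
  = 0.9950 bits
H(P,Q) = -[(5/24)·log₂(5/24) + (11/24)·log₂(11/24) + (1/3)·log₂(1/3)]
  = 0.4715 + 0.5159 + 0.5283
  = 1.5157 bits

I(P;Q) = H(P) + H(Q) - H(P,Q)
  = 1.5157 + 0.9950 - 1.5157
  = 0.9950 bits

Yes. I(P;Q) = 0.9950 bits, which is > 0.75 bits.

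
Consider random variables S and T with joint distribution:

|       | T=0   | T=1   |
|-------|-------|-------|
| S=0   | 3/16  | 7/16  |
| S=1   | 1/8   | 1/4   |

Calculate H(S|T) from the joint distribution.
Marginal P(T) (column sums):
  P(T=0) = 3/16 + 1/8 = 5/16
  P(T=1) = 7/16 + 1/4 = 11/16

H(S|T) = -Σ P(S,T)·log₂ P(S|T), where P(S|T) = P(S,T) / P(T)
  (S=0,T=0): P(S|T) = (3/16)/(5/16) = 3/5;  -(3/16)·log₂(3/5) = 0.1382
  (S=0,T=1): P(S|T) = (7/16)/(11/16) = 7/11;  -(7/16)·log₂(7/11) = 0.2853
  (S=1,T=0): P(S|T) = (1/8)/(5/16) = 2/5;  -(1/8)·log₂(2/5) = 0.1652
  (S=1,T=1): P(S|T) = (1/4)/(11/16) = 4/11;  -(1/4)·log₂(4/11) = 0.3649
H(S|T) = 0.1382 + 0.2853 + 0.1652 + 0.3649
  = 0.9536 bits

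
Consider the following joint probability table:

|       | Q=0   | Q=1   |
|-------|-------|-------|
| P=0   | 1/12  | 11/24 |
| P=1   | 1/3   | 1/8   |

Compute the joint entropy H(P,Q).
H(P,Q) = -Σ P(P,Q) log₂ P(P,Q), summed over the non-zero cells:
H(P,Q) = -[(1/12)·log₂(1/12) + (11/24)·log₂(11/24) + (1/3)·log₂(1/3) + (1/8)·log₂(1/8)]
  = 0.2987 + 0.5159 + 0.5283 + 0.3750
  = 1.7179 bits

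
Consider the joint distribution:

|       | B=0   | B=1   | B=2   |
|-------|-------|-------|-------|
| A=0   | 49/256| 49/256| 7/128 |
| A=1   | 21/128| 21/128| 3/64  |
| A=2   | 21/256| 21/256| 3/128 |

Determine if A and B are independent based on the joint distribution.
Marginal P(A) (row sums):
  P(A=0) = 49/256 + 49/256 + 7/128 = 7/16
  P(A=1) = 21/128 + 21/128 + 3/64 = 3/8
  P(A=2) = 21/256 + 21/256 + 3/128 = 3/16
Marginal P(B) (column sums):
  P(B=0) = 49/256 + 21/128 + 21/256 = 7/16
  P(B=1) = 49/256 + 21/128 + 21/256 = 7/16
  P(B=2) = 7/128 + 3/64 + 3/128 = 1/8

A and B are independent iff P(A=i,B=j) = P(A=i)·P(B=j) for every cell.
  P(A=0)·P(B=0) = 7/16 × 7/16 = 49/256 = P(A=0,B=0) ✓
  P(A=0)·P(B=1) = 7/16 × 7/16 = 49/256 = P(A=0,B=1) ✓
  P(A=0)·P(B=2) = 7/16 × 1/8 = 7/128 = P(A=0,B=2) ✓
  P(A=1)·P(B=0) = 3/8 × 7/16 = 21/128 = P(A=1,B=0) ✓
  P(A=1)·P(B=1) = 3/8 × 7/16 = 21/128 = P(A=1,B=1) ✓
  P(A=1)·P(B=2) = 3/8 × 1/8 = 3/64 = P(A=1,B=2) ✓
  P(A=2)·P(B=0) = 3/16 × 7/16 = 21/256 = P(A=2,B=0) ✓
  P(A=2)·P(B=1) = 3/16 × 7/16 = 21/256 = P(A=2,B=1) ✓
  P(A=2)·P(B=2) = 3/16 × 1/8 = 3/128 = P(A=2,B=2) ✓

Yes, A and B are independent: every cell factors, so I(A;B) = 0 bits.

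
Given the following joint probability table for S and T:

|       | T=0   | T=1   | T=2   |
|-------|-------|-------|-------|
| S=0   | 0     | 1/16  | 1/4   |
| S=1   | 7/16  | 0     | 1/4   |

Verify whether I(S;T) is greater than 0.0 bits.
Marginal P(S) (row sums):
  P(S=0) = 0 + 1/16 + 1/4 = 5/16
  P(S=1) = 7/16 + 0 + 1/4 = 11/16
Marginal P(T) (column sums):
  P(T=0) = 0 + 7/16 = 7/16
  P(T=1) = 1/16 + 0 = 1/16
  P(T=2) = 1/4 + 1/4 = 1/2

H(S) = -[(5/16)·log₂(5/16) + (11/16)·log₂(11/16)]
  = 0.5244 + 0.3716
  = 0.8960 bits
H(T) = -[(7/16)·log₂(7/16) + (1/16)·log₂(1/16) + (1/2)·log₂(1/2)]
  = 0.5218 + 0.2500 + 0.5000
  = 1.2718 bits
H(S,T) = -[(1/16)·log₂(1/16) + (1/4)·log₂(1/4) + (7/16)·log₂(7/16) + (1/4)·log₂(1/4)]
  = 0.2500 + 0.5000 + 0.5218 + 0.5000
  = 1.7718 bits

I(S;T) = H(S) + H(T) - H(S,T)
  = 0.8960 + 1.2718 - 1.7718
  = 0.3960 bits

Yes. I(S;T) = 0.3960 bits, which is > 0.0 bits.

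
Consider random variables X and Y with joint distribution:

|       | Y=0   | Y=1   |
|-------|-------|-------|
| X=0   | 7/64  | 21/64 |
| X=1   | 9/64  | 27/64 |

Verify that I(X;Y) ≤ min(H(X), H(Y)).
Marginal P(X) (row sums):
  P(X=0) = 7/64 + 21/64 = 7/16
  P(X=1) = 9/64 + 27/64 = 9/16
Marginal P(Y) (column sums):
  P(Y=0) = 7/64 + 9/64 = 1/4
  P(Y=1) = 21/64 + 27/64 = 3/4

H(X) = -[(7/16)·log₂(7/16) + (9/16)·log₂(9/16)]
  = 0.5218 + 0.4669
  = 0.9887 bits
H(Y) = -[(1/4)·log₂(1/4) + (3/4)·log₂(3/4)]
  = 0.5000 + 0.3113
  = 0.8113 bits
H(X,Y) = -[(7/64)·log₂(7/64) + (21/64)·log₂(21/64) + (9/64)·log₂(9/64) + (27/64)·log₂(27/64)]
  = 0.3492 + 0.5275 + 0.3980 + 0.5253
  = 1.8000 bits

I(X;Y) = H(X) + H(Y) - H(X,Y)
  = 0.9887 + 0.8113 - 1.8000
  = 0.0000 bits

min(H(X), H(Y)) = min(0.9887, 0.8113) = 0.8113 bits
Since 0.0000 ≤ 0.8113, the bound is satisfied ✓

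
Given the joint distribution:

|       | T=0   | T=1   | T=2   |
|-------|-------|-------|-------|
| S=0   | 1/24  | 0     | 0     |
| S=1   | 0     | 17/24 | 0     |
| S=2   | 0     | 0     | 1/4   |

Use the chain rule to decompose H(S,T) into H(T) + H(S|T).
By the chain rule: H(S,T) = H(T) + H(S|T)

Marginal P(T) (column sums):
  P(T=0) = 1/24 + 0 + 0 = 1/24
  P(T=1) = 0 + 17/24 + 0 = 17/24
  P(T=2) = 0 + 0 + 1/4 = 1/4
H(T) = -[(1/24)·log₂(1/24) + (17/24)·log₂(17/24) + (1/4)·log₂(1/4)]
  = 0.1910 + 0.3524 + 0.5000
  = 1.0434 bits
H(S|T) = -Σ P(S,T)·log₂ P(S|T), where P(S|T) = P(S,T) / P(T)
  (cells with P(S,T) = 0 contribute 0)
  (S=0,T=0): P(S|T) = (1/24)/(1/24) = 1;  -(1/24)·log₂(1) = 0.0000
  (S=1,T=1): P(S|T) = (17/24)/(17/24) = 1;  -(17/24)·log₂(1) = 0.0000
  (S=2,T=2): P(S|T) = (1/4)/(1/4) = 1;  -(1/4)·log₂(1) = 0.0000
H(S|T) = 0.0000 + 0.0000 + 0.0000
  = 0.0000 bits

H(S,T) = H(T) + H(S|T) = 1.0434 + 0.0000 = 1.0434 bits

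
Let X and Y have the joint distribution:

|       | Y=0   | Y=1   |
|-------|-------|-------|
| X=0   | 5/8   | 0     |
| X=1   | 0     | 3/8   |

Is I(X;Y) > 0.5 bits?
Marginal P(X) (row sums):
  P(X=0) = 5/8 + 0 = 5/8
  P(X=1) = 0 + 3/8 = 3/8
Marginal P(Y) (column sums):
  P(Y=0) = 5/8 + 0 = 5/8
  P(Y=1) = 0 + 3/8 = 3/8

H(X) = -[(5/8)·log₂(5/8) + (3/8)·log₂(3/8)]
  = 0.4238 + 0.5306
  = 0.9544 bits
H(Y) = -[(5/8)·log₂(5/8) + (3/8)·log₂(3/8)]
  = 0.4238 + 0.5306
  = 0.9544 bits
H(X,Y) = -[(5/8)·log₂(5/8) + (3/8)·log₂(3/8)]
  = 0.4238 + 0.5306
  = 0.9544 bits

I(X;Y) = H(X) + H(Y) - H(X,Y)
  = 0.9544 + 0.9544 - 0.9544
  = 0.9544 bits

Yes. I(X;Y) = 0.9544 bits, which is > 0.5 bits.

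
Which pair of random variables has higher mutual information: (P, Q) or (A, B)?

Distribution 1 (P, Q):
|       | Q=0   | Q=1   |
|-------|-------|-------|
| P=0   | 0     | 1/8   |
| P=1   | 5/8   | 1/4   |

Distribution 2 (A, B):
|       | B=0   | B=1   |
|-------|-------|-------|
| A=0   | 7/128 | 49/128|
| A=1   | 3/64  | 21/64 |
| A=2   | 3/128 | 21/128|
Distribution 1 (P, Q):
Marginal P(P) (row sums):
  P(P=0) = 0 + 1/8 = 1/8
  P(P=1) = 5/8 + 1/4 = 7/8
Marginal P(Q) (column sums):
  P(Q=0) = 0 + 5/8 = 5/8
  P(Q=1) = 1/8 + 1/4 = 3/8

H(P) = -[(1/8)·log₂(1/8) + (7/8)·log₂(7/8)]
  = 0.3750 + 0.1686
  = 0.5436 bits
H(Q) = -[(5/8)·log₂(5/8) + (3/8)·log₂(3/8)]
  = 0.4238 + 0.5306
  = 0.9544 bits
H(P,Q) = -[(1/8)·log₂(1/8) + (5/8)·log₂(5/8) + (1/4)·log₂(1/4)]
  = 0.3750 + 0.4238 + 0.5000
  = 1.2988 bits

I(P;Q) = H(P) + H(Q) - H(P,Q)
  = 0.5436 + 0.9544 - 1.2988
  = 0.1992 bits

Distribution 2 (A, B):
Marginal P(A) (row sums):
  P(A=0) = 7/128 + 49/128 = 7/16
  P(A=1) = 3/64 + 21/64 = 3/8
  P(A=2) = 3/128 + 21/128 = 3/16
Marginal P(B) (column sums):
  P(B=0) = 7/128 + 3/64 + 3/128 = 1/8
  P(B=1) = 49/128 + 21/64 + 21/128 = 7/8

H(A) = -[(7/16)·log₂(7/16) + (3/8)·log₂(3/8) + (3/16)·log₂(3/16)]
  = 0.5218 + 0.5306 + 0.4528
  = 1.5052 bits
H(B) = -[(1/8)·log₂(1/8) + (7/8)·log₂(7/8)]
  = 0.3750 + 0.1686
  = 0.5436 bits
H(A,B) = -[(7/128)·log₂(7/128) + (49/128)·log₂(49/128) + (3/64)·log₂(3/64) + (21/64)·log₂(21/64) + (3/128)·log₂(3/128) + (21/128)·log₂(21/128)]
  = 0.2293 + 0.5303 + 0.2070 + 0.5275 + 0.1269 + 0.4278
  = 2.0488 bits

I(A;B) = H(A) + H(B) - H(A,B)
  = 1.5052 + 0.5436 - 2.0488
  = 0.0000 bits

I(P;Q) = 0.1992 bits > I(A;B) = 0.0000 bits, so (P, Q) has the higher mutual information (stronger dependence).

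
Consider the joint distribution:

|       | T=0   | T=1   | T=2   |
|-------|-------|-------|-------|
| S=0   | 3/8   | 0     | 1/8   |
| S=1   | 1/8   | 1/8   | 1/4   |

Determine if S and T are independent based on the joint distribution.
Marginal P(S) (row sums):
  P(S=0) = 3/8 + 0 + 1/8 = 1/2
  P(S=1) = 1/8 + 1/8 + 1/4 = 1/2
Marginal P(T) (column sums):
  P(T=0) = 3/8 + 1/8 = 1/2
  P(T=1) = 0 + 1/8 = 1/8
  P(T=2) = 1/8 + 1/4 = 3/8

S and T are independent iff P(S=i,T=j) = P(S=i)·P(T=j) for every cell.
  P(S=0)·P(T=0) = 1/2 × 1/2 = 1/4, but P(S=0,T=0) = 3/8 ✗

No, S and T are not independent. Quantitatively, I(S;T) > 0:

H(S) = -[(1/2)·log₂(1/2) + (1/2)·log₂(1/2)]
  = 0.5000 + 0.5000
  = 1.0000 bits
H(T) = -[(1/2)·log₂(1/2) + (1/8)·log₂(1/8) + (3/8)·log₂(3/8)]
  = 0.5000 + 0.3750 + 0.5306
  = 1.4056 bits
H(S,T) = -[(3/8)·log₂(3/8) + (1/8)·log₂(1/8) + (1/8)·log₂(1/8) + (1/8)·log₂(1/8) + (1/4)·log₂(1/4)]
  = 0.5306 + 0.3750 + 0.3750 + 0.3750 + 0.5000
  = 2.1556 bits
I(S;T) = H(S) + H(T) - H(S,T) = 1.0000 + 1.4056 - 2.1556 = 0.2500 bits > 0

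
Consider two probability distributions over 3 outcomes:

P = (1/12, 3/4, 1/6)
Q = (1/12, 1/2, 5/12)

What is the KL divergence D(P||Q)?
D(P||Q) = Σ P(i) log₂(P(i)/Q(i))
  i=0: (1/12) × log₂((1/12)/(1/12)) = (1/12) × log₂(1) = 0.0000
  i=1: (3/4) × log₂((3/4)/(1/2)) = (3/4) × log₂(3/2) = 0.4387
  i=2: (1/6) × log₂((1/6)/(5/12)) = (1/6) × log₂(2/5) = -0.2203
D(P||Q) = 0.0000 + 0.4387 - 0.2203
  = 0.2184 bits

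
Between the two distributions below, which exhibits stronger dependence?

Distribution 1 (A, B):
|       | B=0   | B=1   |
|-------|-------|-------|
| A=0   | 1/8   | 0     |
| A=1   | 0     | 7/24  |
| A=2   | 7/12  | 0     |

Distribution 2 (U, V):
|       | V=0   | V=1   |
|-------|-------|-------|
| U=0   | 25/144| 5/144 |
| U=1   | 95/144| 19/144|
Distribution 1 (A, B):
Marginal P(A) (row sums):
  P(A=0) = 1/8 + 0 = 1/8
  P(A=1) = 0 + 7/24 = 7/24
  P(A=2) = 7/12 + 0 = 7/12
Marginal P(B) (column sums):
  P(B=0) = 1/8 + 0 + 7/12 = 17/24
  P(B=1) = 0 + 7/24 + 0 = 7/24

H(A) = -[(1/8)·log₂(1/8) + (7/24)·log₂(7/24) + (7/12)·log₂(7/12)]
  = 0.3750 + 0.5185 + 0.4536
  = 1.3471 bits
H(B) = -[(17/24)·log₂(17/24) + (7/24)·log₂(7/24)]
  = 0.3524 + 0.5185
  = 0.8709 bits
H(A,B) = -[(1/8)·log₂(1/8) + (7/24)·log₂(7/24) + (7/12)·log₂(7/12)]
  = 0.3750 + 0.5185 + 0.4536
  = 1.3471 bits

I(A;B) = H(A) + H(B) - H(A,B)
  = 1.3471 + 0.8709 - 1.3471
  = 0.8709 bits

Distribution 2 (U, V):
Marginal P(U) (row sums):
  P(U=0) = 25/144 + 5/144 = 5/24
  P(U=1) = 95/144 + 19/144 = 19/24
Marginal P(V) (column sums):
  P(V=0) = 25/144 + 95/144 = 5/6
  P(V=1) = 5/144 + 19/144 = 1/6

H(U) = -[(5/24)·log₂(5/24) + (19/24)·log₂(19/24)]
  = 0.4715 + 0.2668
  = 0.7383 bits
H(V) = -[(5/6)·log₂(5/6) + (1/6)·log₂(1/6)]
  = 0.2192 + 0.4308
  = 0.6500 bits
H(U,V) = -[(25/144)·log₂(25/144) + (5/144)·log₂(5/144) + (95/144)·log₂(95/144) + (19/144)·log₂(19/144)]
  = 0.4386 + 0.1683 + 0.3959 + 0.3855
  = 1.3883 bits

I(U;V) = H(U) + H(V) - H(U,V)
  = 0.7383 + 0.6500 - 1.3883
  = 0.0000 bits

I(A;B) = 0.8709 bits > I(U;V) = 0.0000 bits, so (A, B) has the higher mutual information (stronger dependence).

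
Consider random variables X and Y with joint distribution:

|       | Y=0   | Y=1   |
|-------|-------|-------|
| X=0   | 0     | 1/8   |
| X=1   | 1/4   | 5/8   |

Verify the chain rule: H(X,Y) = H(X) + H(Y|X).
Left side:
H(X,Y) = -[(1/8)·log₂(1/8) + (1/4)·log₂(1/4) + (5/8)·log₂(5/8)]
  = 0.3750 + 0.5000 + 0.4238
  = 1.2988 bits

Right side:
Marginal P(X) (row sums):
  P(X=0) = 0 + 1/8 = 1/8
  P(X=1) = 1/4 + 5/8 = 7/8
H(X) = -[(1/8)·log₂(1/8) + (7/8)·log₂(7/8)]
  = 0.3750 + 0.1686
  = 0.5436 bits
H(Y|X) = -Σ P(X,Y)·log₂ P(Y|X), where P(Y|X) = P(X,Y) / P(X)
  (cells with P(X,Y) = 0 contribute 0)
  (X=0,Y=1): P(Y|X) = (1/8)/(1/8) = 1;  -(1/8)·log₂(1) = 0.0000
  (X=1,Y=0): P(Y|X) = (1/4)/(7/8) = 2/7;  -(1/4)·log₂(2/7) = 0.4518
  (X=1,Y=1): P(Y|X) = (5/8)/(7/8) = 5/7;  -(5/8)·log₂(5/7) = 0.3034
H(Y|X) = 0.0000 + 0.4518 + 0.3034
  = 0.7552 bits
H(X) + H(Y|X) = 0.5436 + 0.7552 = 1.2988 bits

Both sides equal 1.2988 bits, so the chain rule holds ✓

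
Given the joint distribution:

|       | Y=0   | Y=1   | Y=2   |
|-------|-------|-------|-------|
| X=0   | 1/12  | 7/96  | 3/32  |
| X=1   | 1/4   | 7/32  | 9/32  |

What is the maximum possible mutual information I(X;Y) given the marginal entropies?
The upper bound on mutual information is I(X;Y) ≤ min(H(X), H(Y)).

Marginal P(X) (row sums):
  P(X=0) = 1/12 + 7/96 + 3/32 = 1/4
  P(X=1) = 1/4 + 7/32 + 9/32 = 3/4
Marginal P(Y) (column sums):
  P(Y=0) = 1/12 + 1/4 = 1/3
  P(Y=1) = 7/96 + 7/32 = 7/24
  P(Y=2) = 3/32 + 9/32 = 3/8

H(X) = -[(1/4)·log₂(1/4) + (3/4)·log₂(3/4)]
  = 0.5000 + 0.3113
  = 0.8113 bits
H(Y) = -[(1/3)·log₂(1/3) + (7/24)·log₂(7/24) + (3/8)·log₂(3/8)]
  = 0.5283 + 0.5185 + 0.5306
  = 1.5774 bits

Maximum possible I(X;Y) = min(0.8113, 1.5774) = 0.8113 bits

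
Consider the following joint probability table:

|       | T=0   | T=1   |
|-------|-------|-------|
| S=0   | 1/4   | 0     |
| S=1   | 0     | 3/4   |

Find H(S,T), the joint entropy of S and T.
H(S,T) = -Σ P(S,T) log₂ P(S,T), summed over the non-zero cells:
H(S,T) = -[(1/4)·log₂(1/4) + (3/4)·log₂(3/4)]
  = 0.5000 + 0.3113
  = 0.8113 bits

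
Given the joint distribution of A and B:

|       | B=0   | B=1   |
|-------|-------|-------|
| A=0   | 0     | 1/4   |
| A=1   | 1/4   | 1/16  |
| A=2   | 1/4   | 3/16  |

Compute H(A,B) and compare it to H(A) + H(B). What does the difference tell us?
Marginal P(A) (row sums):
  P(A=0) = 0 + 1/4 = 1/4
  P(A=1) = 1/4 + 1/16 = 5/16
  P(A=2) = 1/4 + 3/16 = 7/16
Marginal P(B) (column sums):
  P(B=0) = 0 + 1/4 + 1/4 = 1/2
  P(B=1) = 1/4 + 1/16 + 3/16 = 1/2

H(A,B) = -[(1/4)·log₂(1/4) + (1/4)·log₂(1/4) + (1/16)·log₂(1/16) + (1/4)·log₂(1/4) + (3/16)·log₂(3/16)]
  = 0.5000 + 0.5000 + 0.2500 + 0.5000 + 0.4528
  = 2.2028 bits
H(A) = -[(1/4)·log₂(1/4) + (5/16)·log₂(5/16) + (7/16)·log₂(7/16)]
  = 0.5000 + 0.5244 + 0.5218
  = 1.5462 bits
H(B) = -[(1/2)·log₂(1/2) + (1/2)·log₂(1/2)]
  = 0.5000 + 0.5000
  = 1.0000 bits

H(A) + H(B) = 1.5462 + 1.0000 = 2.5462 bits
Difference: H(A) + H(B) - H(A,B) = 2.5462 - 2.2028 = 0.3434 bits = I(A;B)

The difference is the mutual information; it is positive here, so A and B are dependent (knowing one reduces uncertainty about the other by 0.3434 bits).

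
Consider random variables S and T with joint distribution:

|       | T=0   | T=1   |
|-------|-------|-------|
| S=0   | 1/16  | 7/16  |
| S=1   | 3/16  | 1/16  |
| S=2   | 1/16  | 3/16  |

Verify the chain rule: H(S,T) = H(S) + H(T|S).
Left side:
H(S,T) = -[(1/16)·log₂(1/16) + (7/16)·log₂(7/16) + (3/16)·log₂(3/16) + (1/16)·log₂(1/16) + (1/16)·log₂(1/16) + (3/16)·log₂(3/16)]
  = 0.2500 + 0.5218 + 0.4528 + 0.2500 + 0.2500 + 0.4528
  = 2.1774 bits

Right side:
Marginal P(S) (row sums):
  P(S=0) = 1/16 + 7/16 = 1/2
  P(S=1) = 3/16 + 1/16 = 1/4
  P(S=2) = 1/16 + 3/16 = 1/4
H(S) = -[(1/2)·log₂(1/2) + (1/4)·log₂(1/4) + (1/4)·log₂(1/4)]
  = 0.5000 + 0.5000 + 0.5000
  = 1.5000 bits
H(T|S) = -Σ P(S,T)·log₂ P(T|S), where P(T|S) = P(S,T) / P(S)
  (S=0,T=0): P(T|S) = (1/16)/(1/2) = 1/8;  -(1/16)·log₂(1/8) = 0.1875
  (S=0,T=1): P(T|S) = (7/16)/(1/2) = 7/8;  -(7/16)·log₂(7/8) = 0.0843
  (S=1,T=0): P(T|S) = (3/16)/(1/4) = 3/4;  -(3/16)·log₂(3/4) = 0.0778
  (S=1,T=1): P(T|S) = (1/16)/(1/4) = 1/4;  -(1/16)·log₂(1/4) = 0.1250
  (S=2,T=0): P(T|S) = (1/16)/(1/4) = 1/4;  -(1/16)·log₂(1/4) = 0.1250
  (S=2,T=1): P(T|S) = (3/16)/(1/4) = 3/4;  -(3/16)·log₂(3/4) = 0.0778
H(T|S) = 0.1875 + 0.0843 + 0.0778 + 0.1250 + 0.1250 + 0.0778
  = 0.6774 bits
H(S) + H(T|S) = 1.5000 + 0.6774 = 2.1774 bits

Both sides equal 2.1774 bits, so the chain rule holds ✓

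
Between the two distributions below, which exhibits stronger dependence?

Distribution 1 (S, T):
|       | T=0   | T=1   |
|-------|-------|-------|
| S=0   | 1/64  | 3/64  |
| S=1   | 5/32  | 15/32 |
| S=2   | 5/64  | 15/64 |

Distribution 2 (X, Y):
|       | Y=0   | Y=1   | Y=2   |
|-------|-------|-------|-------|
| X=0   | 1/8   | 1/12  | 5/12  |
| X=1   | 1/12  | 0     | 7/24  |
Distribution 1 (S, T):
Marginal P(S) (row sums):
  P(S=0) = 1/64 + 3/64 = 1/16
  P(S=1) = 5/32 + 15/32 = 5/8
  P(S=2) = 5/64 + 15/64 = 5/16
Marginal P(T) (column sums):
  P(T=0) = 1/64 + 5/32 + 5/64 = 1/4
  P(T=1) = 3/64 + 15/32 + 15/64 = 3/4

H(S) = -[(1/16)·log₂(1/16) + (5/8)·log₂(5/8) + (5/16)·log₂(5/16)]
  = 0.2500 + 0.4238 + 0.5244
  = 1.1982 bits
H(T) = -[(1/4)·log₂(1/4) + (3/4)·log₂(3/4)]
  = 0.5000 + 0.3113
  = 0.8113 bits
H(S,T) = -[(1/64)·log₂(1/64) + (3/64)·log₂(3/64) + (5/32)·log₂(5/32) + (15/32)·log₂(15/32) + (5/64)·log₂(5/64) + (15/64)·log₂(15/64)]
  = 0.0938 + 0.2070 + 0.4184 + 0.5124 + 0.2873 + 0.4906
  = 2.0095 bits

I(S;T) = H(S) + H(T) - H(S,T)
  = 1.1982 + 0.8113 - 2.0095
  = 0.0000 bits

Distribution 2 (X, Y):
Marginal P(X) (row sums):
  P(X=0) = 1/8 + 1/12 + 5/12 = 5/8
  P(X=1) = 1/12 + 0 + 7/24 = 3/8
Marginal P(Y) (column sums):
  P(Y=0) = 1/8 + 1/12 = 5/24
  P(Y=1) = 1/12 + 0 = 1/12
  P(Y=2) = 5/12 + 7/24 = 17/24

H(X) = -[(5/8)·log₂(5/8) + (3/8)·log₂(3/8)]
  = 0.4238 + 0.5306
  = 0.9544 bits
H(Y) = -[(5/24)·log₂(5/24) + (1/12)·log₂(1/12) + (17/24)·log₂(17/24)]
  = 0.4715 + 0.2987 + 0.3524
  = 1.1226 bits
H(X,Y) = -[(1/8)·log₂(1/8) + (1/12)·log₂(1/12) + (5/12)·log₂(5/12) + (1/12)·log₂(1/12) + (7/24)·log₂(7/24)]
  = 0.3750 + 0.2987 + 0.5263 + 0.2987 + 0.5185
  = 2.0172 bits

I(X;Y) = H(X) + H(Y) - H(X,Y)
  = 0.9544 + 1.1226 - 2.0172
  = 0.0598 bits

I(X;Y) = 0.0598 bits > I(S;T) = 0.0000 bits, so (X, Y) has the higher mutual information (stronger dependence).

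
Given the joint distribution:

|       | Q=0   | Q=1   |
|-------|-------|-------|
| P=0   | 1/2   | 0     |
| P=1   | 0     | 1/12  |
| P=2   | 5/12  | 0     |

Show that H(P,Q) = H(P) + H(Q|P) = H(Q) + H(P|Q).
Marginal P(P) (row sums):
  P(P=0) = 1/2 + 0 = 1/2
  P(P=1) = 0 + 1/12 = 1/12
  P(P=2) = 5/12 + 0 = 5/12
Marginal P(Q) (column sums):
  P(Q=0) = 1/2 + 0 + 5/12 = 11/12
  P(Q=1) = 0 + 1/12 + 0 = 1/12

Decomposition 1: H(P) + H(Q|P)
H(P) = -[(1/2)·log₂(1/2) + (1/12)·log₂(1/12) + (5/12)·log₂(5/12)]
  = 0.5000 + 0.2987 + 0.5263
  = 1.3250 bits
H(Q|P) = -Σ P(P,Q)·log₂ P(Q|P), where P(Q|P) = P(P,Q) / P(P)
  (cells with P(P,Q) = 0 contribute 0)
  (P=0,Q=0): P(Q|P) = (1/2)/(1/2) = 1;  -(1/2)·log₂(1) = 0.0000
  (P=1,Q=1): P(Q|P) = (1/12)/(1/12) = 1;  -(1/12)·log₂(1) = 0.0000
  (P=2,Q=0): P(Q|P) = (5/12)/(5/12) = 1;  -(5/12)·log₂(1) = 0.0000
H(Q|P) = 0.0000 + 0.0000 + 0.0000
  = 0.0000 bits
H(P) + H(Q|P) = 1.3250 + 0.0000 = 1.3250 bits

Decomposition 2: H(Q) + H(P|Q)
H(Q) = -[(11/12)·log₂(11/12) + (1/12)·log₂(1/12)]
  = 0.1151 + 0.2987
  = 0.4138 bits
H(P|Q) = -Σ P(P,Q)·log₂ P(P|Q), where P(P|Q) = P(P,Q) / P(Q)
  (cells with P(P,Q) = 0 contribute 0)
  (P=0,Q=0): P(P|Q) = (1/2)/(11/12) = 6/11;  -(1/2)·log₂(6/11) = 0.4372
  (P=1,Q=1): P(P|Q) = (1/12)/(1/12) = 1;  -(1/12)·log₂(1) = 0.0000
  (P=2,Q=0): P(P|Q) = (5/12)/(11/12) = 5/11;  -(5/12)·log₂(5/11) = 0.4740
H(P|Q) = 0.4372 + 0.0000 + 0.4740
  = 0.9112 bits
H(Q) + H(P|Q) = 0.4138 + 0.9112 = 1.3250 bits

Direct computation of the joint entropy:
H(P,Q) = -[(1/2)·log₂(1/2) + (1/12)·log₂(1/12) + (5/12)·log₂(5/12)]
  = 0.5000 + 0.2987 + 0.5263
  = 1.3250 bits

All three agree: H(P,Q) = 1.3250 bits ✓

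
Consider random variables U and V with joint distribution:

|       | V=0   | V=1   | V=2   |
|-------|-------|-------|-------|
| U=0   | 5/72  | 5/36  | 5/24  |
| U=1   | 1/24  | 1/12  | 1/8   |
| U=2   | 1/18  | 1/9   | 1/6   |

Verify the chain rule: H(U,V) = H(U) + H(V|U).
Left side:
H(U,V) = -[(5/72)·log₂(5/72) + (5/36)·log₂(5/36) + (5/24)·log₂(5/24) + (1/24)·log₂(1/24) + (1/12)·log₂(1/12) + (1/8)·log₂(1/8) + (1/18)·log₂(1/18) + (1/9)·log₂(1/9) + (1/6)·log₂(1/6)]
  = 0.2672 + 0.3956 + 0.4715 + 0.1910 + 0.2987 + 0.3750 + 0.2317 + 0.3522 + 0.4308
  = 3.0137 bits

Right side:
Marginal P(U) (row sums):
  P(U=0) = 5/72 + 5/36 + 5/24 = 5/12
  P(U=1) = 1/24 + 1/12 + 1/8 = 1/4
  P(U=2) = 1/18 + 1/9 + 1/6 = 1/3
H(U) = -[(5/12)·log₂(5/12) + (1/4)·log₂(1/4) + (1/3)·log₂(1/3)]
  = 0.5263 + 0.5000 + 0.5283
  = 1.5546 bits
H(V|U) = -Σ P(U,V)·log₂ P(V|U), where P(V|U) = P(U,V) / P(U)
  (U=0,V=0): P(V|U) = (5/72)/(5/12) = 1/6;  -(5/72)·log₂(1/6) = 0.1795
  (U=0,V=1): P(V|U) = (5/36)/(5/12) = 1/3;  -(5/36)·log₂(1/3) = 0.2201
  (U=0,V=2): P(V|U) = (5/24)/(5/12) = 1/2;  -(5/24)·log₂(1/2) = 0.2083
  (U=1,V=0): P(V|U) = (1/24)/(1/4) = 1/6;  -(1/24)·log₂(1/6) = 0.1077
  (U=1,V=1): P(V|U) = (1/12)/(1/4) = 1/3;  -(1/12)·log₂(1/3) = 0.1321
  (U=1,V=2): P(V|U) = (1/8)/(1/4) = 1/2;  -(1/8)·log₂(1/2) = 0.1250
  (U=2,V=0): P(V|U) = (1/18)/(1/3) = 1/6;  -(1/18)·log₂(1/6) = 0.1436
  (U=2,V=1): P(V|U) = (1/9)/(1/3) = 1/3;  -(1/9)·log₂(1/3) = 0.1761
  (U=2,V=2): P(V|U) = (1/6)/(1/3) = 1/2;  -(1/6)·log₂(1/2) = 0.1667
H(V|U) = 0.1795 + 0.2201 + 0.2083 + 0.1077 + 0.1321 + 0.1250 + 0.1436 + 0.1761 + 0.1667
  = 1.4591 bits
H(U) + H(V|U) = 1.5546 + 1.4591 = 3.0137 bits

Both sides equal 3.0137 bits, so the chain rule holds ✓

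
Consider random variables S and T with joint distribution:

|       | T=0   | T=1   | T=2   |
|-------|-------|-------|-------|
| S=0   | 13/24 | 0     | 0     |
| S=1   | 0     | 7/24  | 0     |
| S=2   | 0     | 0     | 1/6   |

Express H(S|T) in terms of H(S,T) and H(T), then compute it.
H(S|T) = H(S,T) - H(T)

Marginal P(T) (column sums):
  P(T=0) = 13/24 + 0 + 0 = 13/24
  P(T=1) = 0 + 7/24 + 0 = 7/24
  P(T=2) = 0 + 0 + 1/6 = 1/6

H(S,T) = -[(13/24)·log₂(13/24) + (7/24)·log₂(7/24) + (1/6)·log₂(1/6)]
  = 0.4791 + 0.5185 + 0.4308
  = 1.4284 bits
H(T) = -[(13/24)·log₂(13/24) + (7/24)·log₂(7/24) + (1/6)·log₂(1/6)]
  = 0.4791 + 0.5185 + 0.4308
  = 1.4284 bits

H(S|T) = 1.4284 - 1.4284 = 0.0000 bits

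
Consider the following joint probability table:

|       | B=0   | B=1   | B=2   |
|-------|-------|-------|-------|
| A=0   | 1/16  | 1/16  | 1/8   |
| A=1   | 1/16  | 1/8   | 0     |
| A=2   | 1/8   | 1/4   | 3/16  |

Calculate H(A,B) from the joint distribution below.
H(A,B) = -Σ P(A,B) log₂ P(A,B), summed over the non-zero cells:
H(A,B) = -[(1/16)·log₂(1/16) + (1/16)·log₂(1/16) + (1/8)·log₂(1/8) + (1/16)·log₂(1/16) + (1/8)·log₂(1/8) + (1/8)·log₂(1/8) + (1/4)·log₂(1/4) + (3/16)·log₂(3/16)]
  = 0.2500 + 0.2500 + 0.3750 + 0.2500 + 0.3750 + 0.3750 + 0.5000 + 0.4528
  = 2.8278 bits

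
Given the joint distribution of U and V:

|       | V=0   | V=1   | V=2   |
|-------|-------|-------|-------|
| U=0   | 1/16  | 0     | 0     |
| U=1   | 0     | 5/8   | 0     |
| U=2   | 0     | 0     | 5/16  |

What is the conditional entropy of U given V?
Marginal P(V) (column sums):
  P(V=0) = 1/16 + 0 + 0 = 1/16
  P(V=1) = 0 + 5/8 + 0 = 5/8
  P(V=2) = 0 + 0 + 5/16 = 5/16

H(U|V) = -Σ P(U,V)·log₂ P(U|V), where P(U|V) = P(U,V) / P(V)
  (cells with P(U,V) = 0 contribute 0)
  (U=0,V=0): P(U|V) = (1/16)/(1/16) = 1;  -(1/16)·log₂(1) = 0.0000
  (U=1,V=1): P(U|V) = (5/8)/(5/8) = 1;  -(5/8)·log₂(1) = 0.0000
  (U=2,V=2): P(U|V) = (5/16)/(5/16) = 1;  -(5/16)·log₂(1) = 0.0000
H(U|V) = 0.0000 + 0.0000 + 0.0000
  = 0.0000 bits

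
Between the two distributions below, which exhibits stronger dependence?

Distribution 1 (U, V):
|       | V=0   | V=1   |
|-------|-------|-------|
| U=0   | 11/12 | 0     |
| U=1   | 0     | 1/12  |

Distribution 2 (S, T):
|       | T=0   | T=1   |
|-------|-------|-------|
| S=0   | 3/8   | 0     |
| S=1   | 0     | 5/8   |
Distribution 1 (U, V):
Marginal P(U) (row sums):
  P(U=0) = 11/12 + 0 = 11/12
  P(U=1) = 0 + 1/12 = 1/12
Marginal P(V) (column sums):
  P(V=0) = 11/12 + 0 = 11/12
  P(V=1) = 0 + 1/12 = 1/12

H(U) = -[(11/12)·log₂(11/12) + (1/12)·log₂(1/12)]
  = 0.1151 + 0.2987
  = 0.4138 bits
H(V) = -[(11/12)·log₂(11/12) + (1/12)·log₂(1/12)]
  = 0.1151 + 0.2987
  = 0.4138 bits
H(U,V) = -[(11/12)·log₂(11/12) + (1/12)·log₂(1/12)]
  = 0.1151 + 0.2987
  = 0.4138 bits

I(U;V) = H(U) + H(V) - H(U,V)
  = 0.4138 + 0.4138 - 0.4138
  = 0.4138 bits

Distribution 2 (S, T):
Marginal P(S) (row sums):
  P(S=0) = 3/8 + 0 = 3/8
  P(S=1) = 0 + 5/8 = 5/8
Marginal P(T) (column sums):
  P(T=0) = 3/8 + 0 = 3/8
  P(T=1) = 0 + 5/8 = 5/8

H(S) = -[(3/8)·log₂(3/8) + (5/8)·log₂(5/8)]
  = 0.5306 + 0.4238
  = 0.9544 bits
H(T) = -[(3/8)·log₂(3/8) + (5/8)·log₂(5/8)]
  = 0.5306 + 0.4238
  = 0.9544 bits
H(S,T) = -[(3/8)·log₂(3/8) + (5/8)·log₂(5/8)]
  = 0.5306 + 0.4238
  = 0.9544 bits

I(S;T) = H(S) + H(T) - H(S,T)
  = 0.9544 + 0.9544 - 0.9544
  = 0.9544 bits

I(S;T) = 0.9544 bits > I(U;V) = 0.4138 bits, so (S, T) has the higher mutual information (stronger dependence).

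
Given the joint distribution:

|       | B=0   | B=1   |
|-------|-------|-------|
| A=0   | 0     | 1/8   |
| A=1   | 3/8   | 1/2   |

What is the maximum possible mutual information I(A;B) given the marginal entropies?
The upper bound on mutual information is I(A;B) ≤ min(H(A), H(B)).

Marginal P(A) (row sums):
  P(A=0) = 0 + 1/8 = 1/8
  P(A=1) = 3/8 + 1/2 = 7/8
Marginal P(B) (column sums):
  P(B=0) = 0 + 3/8 = 3/8
  P(B=1) = 1/8 + 1/2 = 5/8

H(A) = -[(1/8)·log₂(1/8) + (7/8)·log₂(7/8)]
  = 0.3750 + 0.1686
  = 0.5436 bits
H(B) = -[(3/8)·log₂(3/8) + (5/8)·log₂(5/8)]
  = 0.5306 + 0.4238
  = 0.9544 bits

Maximum possible I(A;B) = min(0.5436, 0.9544) = 0.5436 bits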